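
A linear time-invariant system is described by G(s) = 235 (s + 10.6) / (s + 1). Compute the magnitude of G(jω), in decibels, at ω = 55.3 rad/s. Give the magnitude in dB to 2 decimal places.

|j55.3 + 10.6| = √(55.3² + 10.6²) = 56.31
|j55.3 + 1| = √(55.3² + 1²) = 55.31
|G(j55.3)| = 235 × 56.31 / 55.31 = 239.24
20 log₁₀(239.24) = 47.577 dB

47.58 dB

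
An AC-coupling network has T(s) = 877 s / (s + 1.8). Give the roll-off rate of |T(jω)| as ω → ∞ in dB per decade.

With 1 zero and 1 pole, the high-frequency asymptotic slope is 20 × (1 − 1) = 0 dB/decade.

0 dB/decade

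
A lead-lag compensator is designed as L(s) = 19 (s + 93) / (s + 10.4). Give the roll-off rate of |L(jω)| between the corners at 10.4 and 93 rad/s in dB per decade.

-20 dB/decade

In this band the factors already past their corner are: pole at 10.4; net slope = -20 dB/decade.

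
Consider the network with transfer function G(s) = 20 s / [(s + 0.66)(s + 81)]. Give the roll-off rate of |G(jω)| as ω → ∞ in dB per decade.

-20 dB/decade

With 1 zero and 2 poles, the high-frequency asymptotic slope is 20 × (1 − 2) = -20 dB/decade.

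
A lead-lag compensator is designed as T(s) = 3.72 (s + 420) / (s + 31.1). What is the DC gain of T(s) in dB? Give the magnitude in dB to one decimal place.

T(0) = 3.72 × 420 / 31.1 = 50.238
20 log₁₀(50.238) = 34.02 dB

34.0 dB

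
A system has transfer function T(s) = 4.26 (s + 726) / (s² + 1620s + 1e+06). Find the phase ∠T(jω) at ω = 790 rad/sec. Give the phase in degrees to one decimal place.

-26.2 deg

∠(j790 + 726) = arctan(790/726) = 47.42°
∠[(j790)² + 1620(j790) + 1e+06] = ∠[3.759e+05 + j1.2798e+06] = 73.63°
∠T(j790) = 47.42° − 73.63° = -26.21°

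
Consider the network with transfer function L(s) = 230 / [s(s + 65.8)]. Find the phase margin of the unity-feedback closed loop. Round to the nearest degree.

87°

Gain crossover: |L(jω)| = 1 at ω ≈ 3.49 rad/s.
∠L(j3.49) = −90° − arctan(3.49/65.8) ≈ -93.04°
PM = 180° + (-93.04°) = 86.96°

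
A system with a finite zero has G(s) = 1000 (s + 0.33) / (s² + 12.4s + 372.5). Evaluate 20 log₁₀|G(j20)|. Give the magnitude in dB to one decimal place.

38.1 dB

|j20 + 0.33| = √(20² + 0.33²) = 20
|(j20)² + 12.4(j20) + 372.5| = |-27.5 + j248| = 249.5
|G(j20)| = 1000 × 20 / 249.5 = 80.165
20 log₁₀(80.165) = 38.08 dB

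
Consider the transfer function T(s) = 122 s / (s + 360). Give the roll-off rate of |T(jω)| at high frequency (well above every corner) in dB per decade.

0 dB/decade

With 1 zero and 1 pole, the high-frequency asymptotic slope is 20 × (1 − 1) = 0 dB/decade.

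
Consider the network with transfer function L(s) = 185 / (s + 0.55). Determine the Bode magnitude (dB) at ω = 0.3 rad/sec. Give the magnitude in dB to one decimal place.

49.4 dB

|j0.3 + 0.55| = √(0.3² + 0.55²) = 0.6265
|L(j0.3)| = 185 / 0.6265 = 295.29
20 log₁₀(295.29) = 49.41 dB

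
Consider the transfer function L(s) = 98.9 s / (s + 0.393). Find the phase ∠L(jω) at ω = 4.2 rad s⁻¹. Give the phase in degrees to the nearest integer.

∠(j4.2) = 90.00°
∠(j4.2 + 0.393) = arctan(4.2/0.393) = 84.65°
∠L(j4.2) = 90.00° − 84.65° = 5.35°

5°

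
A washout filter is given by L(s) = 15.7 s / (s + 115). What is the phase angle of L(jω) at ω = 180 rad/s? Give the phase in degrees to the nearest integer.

∠(j180) = 90.00°
∠(j180 + 115) = arctan(180/115) = 57.43°
∠L(j180) = 90.00° − 57.43° = 32.57°

33 deg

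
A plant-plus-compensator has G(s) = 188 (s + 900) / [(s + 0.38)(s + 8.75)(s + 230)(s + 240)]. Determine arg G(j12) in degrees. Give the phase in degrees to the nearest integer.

-147 deg

∠(j12 + 900) = arctan(12/900) = 0.76°
∠(j12 + 0.38) = arctan(12/0.38) = 88.19°
∠(j12 + 8.75) = arctan(12/8.75) = 53.90°
∠(j12 + 230) = arctan(12/230) = 2.99°
∠(j12 + 240) = arctan(12/240) = 2.86°
∠G(j12) = 0.76° − (88.19° + 53.90° + 2.99° + 2.86°) = -147.17°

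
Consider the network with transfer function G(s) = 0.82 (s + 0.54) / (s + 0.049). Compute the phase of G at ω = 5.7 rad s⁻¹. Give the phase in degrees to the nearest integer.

∠(j5.7 + 0.54) = arctan(5.7/0.54) = 84.59°
∠(j5.7 + 0.049) = arctan(5.7/0.049) = 89.51°
∠G(j5.7) = 84.59° − 89.51° = -4.92°

-5°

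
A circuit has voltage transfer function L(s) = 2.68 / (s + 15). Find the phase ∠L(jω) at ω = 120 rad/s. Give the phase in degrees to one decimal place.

∠(j120 + 15) = arctan(120/15) = 82.87°
∠L(j120) = −82.87° = -82.87°

-82.9°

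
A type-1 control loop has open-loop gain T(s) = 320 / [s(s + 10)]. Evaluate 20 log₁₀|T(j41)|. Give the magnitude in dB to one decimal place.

|j41 + 10| = √(41² + 10²) = 42.2
|j41| = 41
|T(j41)| = 320 / (42.2 × 41) = 0.18494
20 log₁₀(0.18494) = -14.66 dB

-14.7 dB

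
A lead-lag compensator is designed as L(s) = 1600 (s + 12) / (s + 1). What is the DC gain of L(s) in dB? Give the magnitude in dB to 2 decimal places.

L(0) = 1600 × 12 / 1 = 19200
20 log₁₀(19200) = 85.666 dB

85.67 dB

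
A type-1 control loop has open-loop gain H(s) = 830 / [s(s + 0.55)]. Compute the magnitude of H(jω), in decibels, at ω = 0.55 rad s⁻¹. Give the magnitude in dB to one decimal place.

65.8 dB

|j0.55 + 0.55| = √(0.55² + 0.55²) = 0.7778
|j0.55| = 0.55
|H(j0.55)| = 830 / (0.7778 × 0.55) = 1940.2
20 log₁₀(1940.2) = 65.76 dB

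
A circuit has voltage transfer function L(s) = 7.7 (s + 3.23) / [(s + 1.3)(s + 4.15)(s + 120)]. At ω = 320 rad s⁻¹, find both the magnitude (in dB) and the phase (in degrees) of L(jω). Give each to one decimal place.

|j320 + 3.23| = √(320² + 3.23²) = 320
|j320 + 1.3| = √(320² + 1.3²) = 320
|j320 + 4.15| = √(320² + 4.15²) = 320
|j320 + 120| = √(320² + 120²) = 341.8
|L(j320)| = 7.7 × 320 / (320 × 320 × 341.8) = 7.0405e-05
20 log₁₀(7.0405e-05) = -83.05 dB
∠(j320 + 3.23) = arctan(320/3.23) = 89.42°
∠(j320 + 1.3) = arctan(320/1.3) = 89.77°
∠(j320 + 4.15) = arctan(320/4.15) = 89.26°
∠(j320 + 120) = arctan(320/120) = 69.44°
∠L(j320) = 89.42° − (89.77° + 89.26° + 69.44°) = -159.05°

|L| = -83.0 dB, ∠L = -159.0°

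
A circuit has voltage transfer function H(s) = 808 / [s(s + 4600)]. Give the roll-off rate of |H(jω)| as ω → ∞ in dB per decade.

-40 dB/decade

With 0 zeros and 2 poles, the high-frequency asymptotic slope is 20 × (0 − 2) = -40 dB/decade.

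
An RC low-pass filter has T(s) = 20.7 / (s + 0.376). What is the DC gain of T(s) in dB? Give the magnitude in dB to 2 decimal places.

T(0) = 20.7 / 0.376 = 55.053
20 log₁₀(55.053) = 34.816 dB

34.82 dB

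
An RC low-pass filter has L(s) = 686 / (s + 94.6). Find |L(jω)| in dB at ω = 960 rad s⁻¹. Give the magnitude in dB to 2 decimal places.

|j960 + 94.6| = √(960² + 94.6²) = 964.6
|L(j960)| = 686 / 964.6 = 0.71114
20 log₁₀(0.71114) = -2.961 dB

-2.96 dB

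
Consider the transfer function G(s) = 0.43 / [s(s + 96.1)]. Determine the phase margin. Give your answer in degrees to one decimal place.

Gain crossover: |G(jω)| = 1 at ω ≈ 0.00447 rad s⁻¹.
∠G(j0.00447) = −90° − arctan(0.00447/96.1) ≈ -90.00°
PM = 180° + (-90.00°) = 90.00°

90.0 deg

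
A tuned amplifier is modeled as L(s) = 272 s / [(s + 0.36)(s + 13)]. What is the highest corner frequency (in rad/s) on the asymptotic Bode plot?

Break frequencies occur at each pole and zero magnitude: 0.36 rad/s, 13 rad/s.
The highest is 13 rad/s.

13 rad/s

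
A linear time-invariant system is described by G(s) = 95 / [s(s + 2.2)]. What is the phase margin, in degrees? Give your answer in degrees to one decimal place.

12.9°

Gain crossover: |G(jω)| = 1 at ω ≈ 9.62 rad/sec.
∠G(j9.62) = −90° − arctan(9.62/2.2) ≈ -167.12°
PM = 180° + (-167.12°) = 12.88°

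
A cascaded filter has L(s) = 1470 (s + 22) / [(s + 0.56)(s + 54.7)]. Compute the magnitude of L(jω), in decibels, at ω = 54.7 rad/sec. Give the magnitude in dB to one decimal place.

26.2 dB

|j54.7 + 22| = √(54.7² + 22²) = 58.96
|j54.7 + 0.56| = √(54.7² + 0.56²) = 54.7
|j54.7 + 54.7| = √(54.7² + 54.7²) = 77.36
|L(j54.7)| = 1470 × 58.96 / (54.7 × 77.36) = 20.481
20 log₁₀(20.481) = 26.23 dB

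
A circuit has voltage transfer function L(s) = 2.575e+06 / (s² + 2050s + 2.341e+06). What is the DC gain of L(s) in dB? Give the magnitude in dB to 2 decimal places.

0.83 dB

L(0) = 2.575e+06 / 2.341e+06 = 1.1
20 log₁₀(1.1) = 0.828 dB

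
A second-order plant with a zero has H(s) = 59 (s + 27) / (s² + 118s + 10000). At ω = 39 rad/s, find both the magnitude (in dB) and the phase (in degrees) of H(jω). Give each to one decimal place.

|H| = -10.7 dB, ∠H = 26.8°

|j39 + 27| = √(39² + 27²) = 47.43
|(j39)² + 118(j39) + 10000| = |8479 + j4602| = 9647
|H(j39)| = 59 × 47.43 / 9647 = 0.29009
20 log₁₀(0.29009) = -10.75 dB
∠(j39 + 27) = arctan(39/27) = 55.30°
∠[(j39)² + 118(j39) + 10000] = ∠[8479 + j4602] = 28.49°
∠H(j39) = 55.30° − 28.49° = 26.81°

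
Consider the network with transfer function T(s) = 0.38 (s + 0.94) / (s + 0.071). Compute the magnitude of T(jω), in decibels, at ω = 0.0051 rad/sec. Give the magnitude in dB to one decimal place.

|j0.0051 + 0.94| = √(0.0051² + 0.94²) = 0.94
|j0.0051 + 0.071| = √(0.0051² + 0.071²) = 0.07118
|T(j0.0051)| = 0.38 × 0.94 / 0.07118 = 5.0181
20 log₁₀(5.0181) = 14.01 dB

14.0 dB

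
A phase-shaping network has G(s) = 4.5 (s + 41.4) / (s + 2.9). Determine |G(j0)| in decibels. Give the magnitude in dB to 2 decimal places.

36.16 dB

G(0) = 4.5 × 41.4 / 2.9 = 64.241
20 log₁₀(64.241) = 36.156 dB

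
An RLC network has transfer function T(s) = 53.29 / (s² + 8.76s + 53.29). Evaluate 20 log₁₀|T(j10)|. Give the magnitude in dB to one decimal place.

-5.4 dB

|(j10)² + 8.76(j10) + 53.29| = |-46.71 + j87.6| = 99.28
|T(j10)| = 53.29 / 99.28 = 0.53679
20 log₁₀(0.53679) = -5.40 dB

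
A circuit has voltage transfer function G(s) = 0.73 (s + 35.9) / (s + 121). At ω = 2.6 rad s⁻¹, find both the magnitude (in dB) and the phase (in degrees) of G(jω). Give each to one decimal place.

|j2.6 + 35.9| = √(2.6² + 35.9²) = 35.99
|j2.6 + 121| = √(2.6² + 121²) = 121
|G(j2.6)| = 0.73 × 35.99 / 121 = 0.2171
20 log₁₀(0.2171) = -13.27 dB
∠(j2.6 + 35.9) = arctan(2.6/35.9) = 4.14°
∠(j2.6 + 121) = arctan(2.6/121) = 1.23°
∠G(j2.6) = 4.14° − 1.23° = 2.91°

|G| = -13.3 dB, ∠G = 2.9°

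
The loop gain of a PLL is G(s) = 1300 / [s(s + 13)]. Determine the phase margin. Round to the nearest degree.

20°

Gain crossover: |G(jω)| = 1 at ω ≈ 34.9 rad/sec.
∠G(j34.9) = −90° − arctan(34.9/13) ≈ -159.57°
PM = 180° + (-159.57°) = 20.43°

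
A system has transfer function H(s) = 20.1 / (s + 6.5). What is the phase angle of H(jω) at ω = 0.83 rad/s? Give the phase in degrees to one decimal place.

-7.3°

∠(j0.83 + 6.5) = arctan(0.83/6.5) = 7.28°
∠H(j0.83) = −7.28° = -7.28°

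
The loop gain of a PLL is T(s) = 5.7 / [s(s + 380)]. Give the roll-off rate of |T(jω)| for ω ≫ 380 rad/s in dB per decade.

-40 dB/decade

With 0 zeros and 2 poles, the high-frequency asymptotic slope is 20 × (0 − 2) = -40 dB/decade.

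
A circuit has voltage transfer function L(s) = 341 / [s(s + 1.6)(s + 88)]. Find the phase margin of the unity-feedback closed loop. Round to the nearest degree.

43°

Gain crossover: |L(jω)| = 1 at ω ≈ 1.67 rad s⁻¹.
∠L(j1.67) = −90° − arctan(1.67/1.6) − arctan(1.67/88) ≈ -137.37°
PM = 180° + (-137.37°) = 42.63°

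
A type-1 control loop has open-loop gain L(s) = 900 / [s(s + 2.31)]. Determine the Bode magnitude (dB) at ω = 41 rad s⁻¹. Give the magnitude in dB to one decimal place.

-5.4 dB

|j41 + 2.31| = √(41² + 2.31²) = 41.07
|j41| = 41
|L(j41)| = 900 / (41.07 × 41) = 0.53455
20 log₁₀(0.53455) = -5.44 dB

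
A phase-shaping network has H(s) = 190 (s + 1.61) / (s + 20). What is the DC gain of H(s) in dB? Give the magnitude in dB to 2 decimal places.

H(0) = 190 × 1.61 / 20 = 15.295
20 log₁₀(15.295) = 23.691 dB

23.69 dB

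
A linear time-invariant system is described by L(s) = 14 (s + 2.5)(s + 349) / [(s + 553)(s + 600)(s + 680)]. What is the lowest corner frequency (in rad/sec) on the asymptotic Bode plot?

2.5 rad/sec

Break frequencies occur at each pole and zero magnitude: 2.5 rad/sec, 349 rad/sec, 553 rad/sec, 600 rad/sec, 680 rad/sec.
The lowest is 2.5 rad/sec.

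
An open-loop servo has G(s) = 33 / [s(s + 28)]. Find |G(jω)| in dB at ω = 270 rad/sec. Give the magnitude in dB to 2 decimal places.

|j270 + 28| = √(270² + 28²) = 271.4
|j270| = 270
|G(j270)| = 33 / (271.4 × 270) = 0.00045026
20 log₁₀(0.00045026) = -66.931 dB

-66.93 dB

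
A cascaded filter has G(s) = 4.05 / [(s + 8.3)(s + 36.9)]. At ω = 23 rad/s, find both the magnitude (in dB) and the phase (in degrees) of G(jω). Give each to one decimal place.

|j23 + 8.3| = √(23² + 8.3²) = 24.45
|j23 + 36.9| = √(23² + 36.9²) = 43.48
|G(j23)| = 4.05 / (24.45 × 43.48) = 0.0038093
20 log₁₀(0.0038093) = -48.38 dB
∠(j23 + 8.3) = arctan(23/8.3) = 70.16°
∠(j23 + 36.9) = arctan(23/36.9) = 31.94°
∠G(j23) = − (70.16° + 31.94°) = -102.09°

|G| = -48.4 dB, ∠G = -102.1°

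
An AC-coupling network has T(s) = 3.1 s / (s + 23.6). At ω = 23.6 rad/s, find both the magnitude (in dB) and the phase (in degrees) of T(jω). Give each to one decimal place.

|T| = 6.8 dB, ∠T = 45.0°

|j23.6| = 23.6
|j23.6 + 23.6| = √(23.6² + 23.6²) = 33.38
|T(j23.6)| = 3.1 × 23.6 / 33.38 = 2.192
20 log₁₀(2.192) = 6.82 dB
∠(j23.6) = 90.00°
∠(j23.6 + 23.6) = arctan(23.6/23.6) = 45.00°
∠T(j23.6) = 90.00° − 45.00° = 45.00°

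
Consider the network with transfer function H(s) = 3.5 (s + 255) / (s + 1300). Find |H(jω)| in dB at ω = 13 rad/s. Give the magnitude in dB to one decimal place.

-3.3 dB

|j13 + 255| = √(13² + 255²) = 255.3
|j13 + 1300| = √(13² + 1300²) = 1300
|H(j13)| = 3.5 × 255.3 / 1300 = 0.6874
20 log₁₀(0.6874) = -3.26 dB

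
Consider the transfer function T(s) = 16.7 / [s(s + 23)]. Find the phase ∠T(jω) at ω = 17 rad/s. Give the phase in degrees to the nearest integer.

∠(j17 + 23) = arctan(17/23) = 36.47°
∠(j17) = 90.00°
∠T(j17) = − (36.47° + 90.00°) = -126.47°

-126°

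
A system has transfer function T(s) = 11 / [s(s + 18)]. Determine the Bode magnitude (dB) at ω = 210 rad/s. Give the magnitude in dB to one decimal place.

|j210 + 18| = √(210² + 18²) = 210.8
|j210| = 210
|T(j210)| = 11 / (210.8 × 210) = 0.00024852
20 log₁₀(0.00024852) = -72.09 dB

-72.1 dB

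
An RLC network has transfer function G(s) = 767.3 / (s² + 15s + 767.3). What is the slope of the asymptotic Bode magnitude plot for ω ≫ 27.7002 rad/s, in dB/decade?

With 0 zeros and 2 poles, the high-frequency asymptotic slope is 20 × (0 − 2) = -40 dB/decade.

-40 dB/decade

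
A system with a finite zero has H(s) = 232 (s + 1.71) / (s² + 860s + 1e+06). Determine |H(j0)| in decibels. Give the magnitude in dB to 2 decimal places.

-68.03 dB

H(0) = 232 × 1.71 / 1e+06 = 0.00039672
20 log₁₀(0.00039672) = -68.030 dB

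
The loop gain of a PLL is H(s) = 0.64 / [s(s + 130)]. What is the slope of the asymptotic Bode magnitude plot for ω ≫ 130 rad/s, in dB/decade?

-40 dB/decade

With 0 zeros and 2 poles, the high-frequency asymptotic slope is 20 × (0 − 2) = -40 dB/decade.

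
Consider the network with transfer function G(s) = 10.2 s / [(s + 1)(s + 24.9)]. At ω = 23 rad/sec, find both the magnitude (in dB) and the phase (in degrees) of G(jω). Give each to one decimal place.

|j23| = 23
|j23 + 1| = √(23² + 1²) = 23.02
|j23 + 24.9| = √(23² + 24.9²) = 33.9
|G(j23)| = 10.2 × 23 / (23.02 × 33.9) = 0.30063
20 log₁₀(0.30063) = -10.44 dB
∠(j23) = 90.00°
∠(j23 + 1) = arctan(23/1) = 87.51°
∠(j23 + 24.9) = arctan(23/24.9) = 42.73°
∠G(j23) = 90.00° − (87.51° + 42.73°) = -40.24°

|G| = -10.4 dB, ∠G = -40.2°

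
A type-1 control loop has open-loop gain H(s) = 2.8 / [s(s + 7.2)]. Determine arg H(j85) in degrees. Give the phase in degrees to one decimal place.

-175.2°

∠(j85 + 7.2) = arctan(85/7.2) = 85.16°
∠(j85) = 90.00°
∠H(j85) = − (85.16° + 90.00°) = -175.16°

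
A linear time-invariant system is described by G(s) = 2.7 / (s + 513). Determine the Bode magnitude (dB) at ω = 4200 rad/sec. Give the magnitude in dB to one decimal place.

-63.9 dB

|j4200 + 513| = √(4200² + 513²) = 4231
|G(j4200)| = 2.7 / 4231 = 0.00063811
20 log₁₀(0.00063811) = -63.90 dB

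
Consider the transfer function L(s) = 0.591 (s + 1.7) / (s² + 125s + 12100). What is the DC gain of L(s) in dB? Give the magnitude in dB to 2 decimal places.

L(0) = 0.591 × 1.7 / 12100 = 8.3033e-05
20 log₁₀(8.3033e-05) = -81.615 dB

-81.61 dB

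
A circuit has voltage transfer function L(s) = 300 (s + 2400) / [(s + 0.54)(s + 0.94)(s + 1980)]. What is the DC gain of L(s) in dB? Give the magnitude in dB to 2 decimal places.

57.10 dB

L(0) = 300 × 2400 / (0.54 × 0.94 × 1980) = 716.38
20 log₁₀(716.38) = 57.103 dB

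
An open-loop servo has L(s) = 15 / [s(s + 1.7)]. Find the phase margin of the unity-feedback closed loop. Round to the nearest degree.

25 deg

Gain crossover: |L(jω)| = 1 at ω ≈ 3.69 rad/s.
∠L(j3.69) = −90° − arctan(3.69/1.7) ≈ -155.27°
PM = 180° + (-155.27°) = 24.73°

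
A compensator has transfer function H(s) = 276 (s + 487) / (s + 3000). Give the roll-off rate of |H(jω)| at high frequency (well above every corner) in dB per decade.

0 dB/decade

With 1 zero and 1 pole, the high-frequency asymptotic slope is 20 × (1 − 1) = 0 dB/decade.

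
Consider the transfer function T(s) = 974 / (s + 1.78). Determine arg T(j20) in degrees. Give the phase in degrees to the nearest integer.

∠(j20 + 1.78) = arctan(20/1.78) = 84.91°
∠T(j20) = −84.91° = -84.91°

-85°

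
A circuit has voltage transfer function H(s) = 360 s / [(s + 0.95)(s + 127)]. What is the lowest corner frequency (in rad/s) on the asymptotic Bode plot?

Break frequencies occur at each pole and zero magnitude: 0.95 rad/s, 127 rad/s.
The lowest is 0.95 rad/s.

0.95 rad/s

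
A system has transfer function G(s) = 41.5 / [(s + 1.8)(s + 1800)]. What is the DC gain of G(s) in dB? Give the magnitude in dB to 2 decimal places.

-37.85 dB

G(0) = 41.5 / (1.8 × 1800) = 0.012809
20 log₁₀(0.012809) = -37.850 dB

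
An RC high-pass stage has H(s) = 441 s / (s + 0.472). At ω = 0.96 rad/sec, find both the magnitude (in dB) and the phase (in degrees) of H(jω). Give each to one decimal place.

|H| = 51.9 dB, ∠H = 26.2°

|j0.96| = 0.96
|j0.96 + 0.472| = √(0.96² + 0.472²) = 1.07
|H(j0.96)| = 441 × 0.96 / 1.07 = 395.75
20 log₁₀(395.75) = 51.95 dB
∠(j0.96) = 90.00°
∠(j0.96 + 0.472) = arctan(0.96/0.472) = 63.82°
∠H(j0.96) = 90.00° − 63.82° = 26.18°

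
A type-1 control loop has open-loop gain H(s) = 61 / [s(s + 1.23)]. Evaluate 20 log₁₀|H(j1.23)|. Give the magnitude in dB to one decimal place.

29.1 dB

|j1.23 + 1.23| = √(1.23² + 1.23²) = 1.739
|j1.23| = 1.23
|H(j1.23)| = 61 / (1.739 × 1.23) = 28.51
20 log₁₀(28.51) = 29.10 dB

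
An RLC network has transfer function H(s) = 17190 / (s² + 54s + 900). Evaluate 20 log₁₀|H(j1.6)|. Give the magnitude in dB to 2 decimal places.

25.61 dB

|(j1.6)² + 54(j1.6) + 900| = |897.44 + j86.4| = 901.6
|H(j1.6)| = 17190 / 901.6 = 19.066
20 log₁₀(19.066) = 25.605 dB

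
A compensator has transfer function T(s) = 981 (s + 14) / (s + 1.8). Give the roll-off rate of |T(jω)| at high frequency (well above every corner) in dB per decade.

With 1 zero and 1 pole, the high-frequency asymptotic slope is 20 × (1 − 1) = 0 dB/decade.

0 dB/decade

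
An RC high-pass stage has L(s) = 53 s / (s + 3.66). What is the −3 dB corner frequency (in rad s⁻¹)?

3.66 rad s⁻¹

For a single-pole high-pass, the −3 dB point is at the pole: ω = 3.66 rad s⁻¹.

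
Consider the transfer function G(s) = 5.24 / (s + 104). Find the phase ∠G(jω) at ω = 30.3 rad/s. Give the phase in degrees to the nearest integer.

∠(j30.3 + 104) = arctan(30.3/104) = 16.24°
∠G(j30.3) = −16.24° = -16.24°

-16°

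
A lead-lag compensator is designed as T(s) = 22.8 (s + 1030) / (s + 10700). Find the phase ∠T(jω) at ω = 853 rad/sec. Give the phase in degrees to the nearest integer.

∠(j853 + 1030) = arctan(853/1030) = 39.63°
∠(j853 + 10700) = arctan(853/10700) = 4.56°
∠T(j853) = 39.63° − 4.56° = 35.07°

35 deg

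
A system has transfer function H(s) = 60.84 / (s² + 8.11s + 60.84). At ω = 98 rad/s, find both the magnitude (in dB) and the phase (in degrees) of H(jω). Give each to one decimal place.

|H| = -43.9 dB, ∠H = -175.2°

|(j98)² + 8.11(j98) + 60.84| = |-9543.2 + j794.78| = 9576
|H(j98)| = 60.84 / 9576 = 0.0063533
20 log₁₀(0.0063533) = -43.94 dB
∠[(j98)² + 8.11(j98) + 60.84] = ∠[-9543.2 + j794.78] = 175.24°
∠H(j98) = −175.24° = -175.24°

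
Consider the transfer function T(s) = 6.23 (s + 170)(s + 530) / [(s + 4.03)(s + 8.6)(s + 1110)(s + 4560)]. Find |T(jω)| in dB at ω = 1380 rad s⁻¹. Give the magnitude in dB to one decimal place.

-122.0 dB

|j1380 + 170| = √(1380² + 170²) = 1390
|j1380 + 530| = √(1380² + 530²) = 1478
|j1380 + 4.03| = √(1380² + 4.03²) = 1380
|j1380 + 8.6| = √(1380² + 8.6²) = 1380
|j1380 + 1110| = √(1380² + 1110²) = 1771
|j1380 + 4560| = √(1380² + 4560²) = 4764
|T(j1380)| = 6.23 × 1390 × 1478 / (1380 × 1380 × 1771 × 4764) = 7.9691e-07
20 log₁₀(7.9691e-07) = -121.97 dB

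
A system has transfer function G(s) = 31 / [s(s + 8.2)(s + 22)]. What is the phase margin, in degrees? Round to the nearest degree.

88°

Gain crossover: |G(jω)| = 1 at ω ≈ 0.172 rad/s.
∠G(j0.172) = −90° − arctan(0.172/8.2) − arctan(0.172/22) ≈ -91.65°
PM = 180° + (-91.65°) = 88.35°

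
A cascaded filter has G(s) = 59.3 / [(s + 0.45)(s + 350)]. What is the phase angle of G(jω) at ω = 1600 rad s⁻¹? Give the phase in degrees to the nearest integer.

-168°

∠(j1600 + 0.45) = arctan(1600/0.45) = 89.98°
∠(j1600 + 350) = arctan(1600/350) = 77.66°
∠G(j1600) = − (89.98° + 77.66°) = -167.64°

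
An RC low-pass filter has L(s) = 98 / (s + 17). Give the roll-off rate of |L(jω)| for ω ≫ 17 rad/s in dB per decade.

With 0 zeros and 1 pole, the high-frequency asymptotic slope is 20 × (0 − 1) = -20 dB/decade.

-20 dB/decade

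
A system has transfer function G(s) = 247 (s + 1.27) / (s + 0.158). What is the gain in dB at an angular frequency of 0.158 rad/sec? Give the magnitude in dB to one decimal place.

|j0.158 + 1.27| = √(0.158² + 1.27²) = 1.28
|j0.158 + 0.158| = √(0.158² + 0.158²) = 0.2234
|G(j0.158)| = 247 × 1.28 / 0.2234 = 1414.7
20 log₁₀(1414.7) = 63.01 dB

63.0 dB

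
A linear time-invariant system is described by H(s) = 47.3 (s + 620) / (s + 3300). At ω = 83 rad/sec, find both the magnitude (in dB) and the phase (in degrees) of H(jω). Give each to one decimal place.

|j83 + 620| = √(83² + 620²) = 625.5
|j83 + 3300| = √(83² + 3300²) = 3301
|H(j83)| = 47.3 × 625.5 / 3301 = 8.9631
20 log₁₀(8.9631) = 19.05 dB
∠(j83 + 620) = arctan(83/620) = 7.62°
∠(j83 + 3300) = arctan(83/3300) = 1.44°
∠H(j83) = 7.62° − 1.44° = 6.18°

|H| = 19.0 dB, ∠H = 6.2°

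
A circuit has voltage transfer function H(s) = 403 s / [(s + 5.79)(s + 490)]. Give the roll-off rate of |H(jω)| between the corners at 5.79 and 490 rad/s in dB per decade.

In this band the factors already past their corner are: 1 differentiator zero, pole at 5.79; net slope = 0 dB/decade.

0 dB/decade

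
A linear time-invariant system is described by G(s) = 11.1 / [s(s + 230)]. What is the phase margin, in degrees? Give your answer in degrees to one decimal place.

90.0 deg

Gain crossover: |G(jω)| = 1 at ω ≈ 0.0483 rad/sec.
∠G(j0.0483) = −90° − arctan(0.0483/230) ≈ -90.01°
PM = 180° + (-90.01°) = 89.99°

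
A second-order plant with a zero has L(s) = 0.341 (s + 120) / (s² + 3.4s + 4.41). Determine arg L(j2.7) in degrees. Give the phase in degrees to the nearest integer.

∠(j2.7 + 120) = arctan(2.7/120) = 1.29°
∠[(j2.7)² + 3.4(j2.7) + 4.41] = ∠[-2.88 + j9.18] = 107.42°
∠L(j2.7) = 1.29° − 107.42° = -106.13°

-106 deg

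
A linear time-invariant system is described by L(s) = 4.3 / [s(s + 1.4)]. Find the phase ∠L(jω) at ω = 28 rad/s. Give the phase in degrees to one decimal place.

∠(j28 + 1.4) = arctan(28/1.4) = 87.14°
∠(j28) = 90.00°
∠L(j28) = − (87.14° + 90.00°) = -177.14°

-177.1°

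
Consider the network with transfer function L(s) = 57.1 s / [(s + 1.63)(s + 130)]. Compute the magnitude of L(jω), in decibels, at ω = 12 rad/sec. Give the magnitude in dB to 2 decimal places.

|j12| = 12
|j12 + 1.63| = √(12² + 1.63²) = 12.11
|j12 + 130| = √(12² + 130²) = 130.6
|L(j12)| = 57.1 × 12 / (12.11 × 130.6) = 0.43339
20 log₁₀(0.43339) = -7.262 dB

-7.26 dB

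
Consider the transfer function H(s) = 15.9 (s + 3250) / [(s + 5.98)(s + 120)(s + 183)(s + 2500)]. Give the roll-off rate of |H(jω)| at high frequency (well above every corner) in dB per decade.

With 1 zero and 4 poles, the high-frequency asymptotic slope is 20 × (1 − 4) = -60 dB/decade.

-60 dB/decade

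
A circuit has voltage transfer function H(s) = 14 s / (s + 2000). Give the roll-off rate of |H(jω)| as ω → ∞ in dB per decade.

0 dB/decade

With 1 zero and 1 pole, the high-frequency asymptotic slope is 20 × (1 − 1) = 0 dB/decade.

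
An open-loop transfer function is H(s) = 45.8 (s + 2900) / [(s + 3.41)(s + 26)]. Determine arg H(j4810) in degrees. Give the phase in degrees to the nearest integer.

-121 deg

∠(j4810 + 2900) = arctan(4810/2900) = 58.91°
∠(j4810 + 3.41) = arctan(4810/3.41) = 89.96°
∠(j4810 + 26) = arctan(4810/26) = 89.69°
∠H(j4810) = 58.91° − (89.96° + 89.69°) = -120.74°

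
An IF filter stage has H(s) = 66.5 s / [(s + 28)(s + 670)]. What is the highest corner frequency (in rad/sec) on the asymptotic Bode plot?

670 rad/sec

Break frequencies occur at each pole and zero magnitude: 28 rad/sec, 670 rad/sec.
The highest is 670 rad/sec.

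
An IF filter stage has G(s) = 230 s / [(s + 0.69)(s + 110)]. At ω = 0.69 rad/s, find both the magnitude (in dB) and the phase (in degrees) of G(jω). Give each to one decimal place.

|j0.69| = 0.69
|j0.69 + 0.69| = √(0.69² + 0.69²) = 0.9758
|j0.69 + 110| = √(0.69² + 110²) = 110
|G(j0.69)| = 230 × 0.69 / (0.9758 × 110) = 1.4785
20 log₁₀(1.4785) = 3.40 dB
∠(j0.69) = 90.00°
∠(j0.69 + 0.69) = arctan(0.69/0.69) = 45.00°
∠(j0.69 + 110) = arctan(0.69/110) = 0.36°
∠G(j0.69) = 90.00° − (45.00° + 0.36°) = 44.64°

|G| = 3.4 dB, ∠G = 44.6 deg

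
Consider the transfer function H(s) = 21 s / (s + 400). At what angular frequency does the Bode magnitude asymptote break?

The single real pole at s = −400 gives a corner at ω = 400 rad s⁻¹.

400 rad s⁻¹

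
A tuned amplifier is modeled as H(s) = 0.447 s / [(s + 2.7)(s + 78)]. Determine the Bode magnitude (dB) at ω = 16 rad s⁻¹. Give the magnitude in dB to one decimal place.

-45.1 dB

|j16| = 16
|j16 + 2.7| = √(16² + 2.7²) = 16.23
|j16 + 78| = √(16² + 78²) = 79.62
|H(j16)| = 0.447 × 16 / (16.23 × 79.62) = 0.0055356
20 log₁₀(0.0055356) = -45.14 dB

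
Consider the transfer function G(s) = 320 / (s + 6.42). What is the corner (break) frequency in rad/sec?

The single real pole at s = −6.42 gives a corner at ω = 6.42 rad/sec.

6.42 rad/sec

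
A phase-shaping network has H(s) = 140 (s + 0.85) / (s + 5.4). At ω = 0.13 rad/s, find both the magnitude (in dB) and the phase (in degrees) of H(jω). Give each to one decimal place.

|H| = 27.0 dB, ∠H = 7.3°

|j0.13 + 0.85| = √(0.13² + 0.85²) = 0.8599
|j0.13 + 5.4| = √(0.13² + 5.4²) = 5.402
|H(j0.13)| = 140 × 0.8599 / 5.402 = 22.287
20 log₁₀(22.287) = 26.96 dB
∠(j0.13 + 0.85) = arctan(0.13/0.85) = 8.70°
∠(j0.13 + 5.4) = arctan(0.13/5.4) = 1.38°
∠H(j0.13) = 8.70° − 1.38° = 7.32°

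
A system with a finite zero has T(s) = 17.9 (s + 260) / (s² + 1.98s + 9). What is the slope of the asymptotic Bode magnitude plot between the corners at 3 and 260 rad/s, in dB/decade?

In this band the factors already past their corner are: complex pole pair at ωₙ ≈ 3; net slope = -40 dB/decade.

-40 dB/decade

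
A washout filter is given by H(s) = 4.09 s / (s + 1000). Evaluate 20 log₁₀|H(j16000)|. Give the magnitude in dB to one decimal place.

12.2 dB

|j16000| = 1.6e+04
|j16000 + 1000| = √(16000² + 1000²) = 1.603e+04
|H(j16000)| = 4.09 × 1.6e+04 / 1.603e+04 = 4.082
20 log₁₀(4.082) = 12.22 dB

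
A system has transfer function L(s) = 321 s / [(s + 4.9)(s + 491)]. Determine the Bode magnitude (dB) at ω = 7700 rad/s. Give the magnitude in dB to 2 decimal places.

-27.62 dB

|j7700| = 7700
|j7700 + 4.9| = √(7700² + 4.9²) = 7700
|j7700 + 491| = √(7700² + 491²) = 7716
|L(j7700)| = 321 × 7700 / (7700 × 7716) = 0.041604
20 log₁₀(0.041604) = -27.617 dB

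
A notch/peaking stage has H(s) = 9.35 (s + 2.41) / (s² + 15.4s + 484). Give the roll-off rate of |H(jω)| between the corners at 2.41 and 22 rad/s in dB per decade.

20 dB/decade

In this band the factors already past their corner are: zero at 2.41; net slope = 20 dB/decade.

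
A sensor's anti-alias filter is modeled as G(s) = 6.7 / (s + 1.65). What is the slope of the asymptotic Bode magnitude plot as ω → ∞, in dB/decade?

-20 dB/decade

With 0 zeros and 1 pole, the high-frequency asymptotic slope is 20 × (0 − 1) = -20 dB/decade.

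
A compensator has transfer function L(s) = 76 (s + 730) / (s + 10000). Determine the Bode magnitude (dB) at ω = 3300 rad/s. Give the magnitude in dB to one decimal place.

|j3300 + 730| = √(3300² + 730²) = 3380
|j3300 + 10000| = √(3300² + 10000²) = 1.053e+04
|L(j3300)| = 76 × 3380 / 1.053e+04 = 24.392
20 log₁₀(24.392) = 27.75 dB

27.7 dB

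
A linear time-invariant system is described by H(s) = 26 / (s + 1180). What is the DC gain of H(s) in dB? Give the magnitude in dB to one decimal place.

H(0) = 26 / 1180 = 0.022034
20 log₁₀(0.022034) = -33.14 dB

-33.1 dB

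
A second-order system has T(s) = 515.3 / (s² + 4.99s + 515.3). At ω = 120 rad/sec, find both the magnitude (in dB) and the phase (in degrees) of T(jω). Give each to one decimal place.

|T| = -28.6 dB, ∠T = -177.5 deg

|(j120)² + 4.99(j120) + 515.3| = |-13885 + j598.8| = 1.39e+04
|T(j120)| = 515.3 / 1.39e+04 = 0.037078
20 log₁₀(0.037078) = -28.62 dB
∠[(j120)² + 4.99(j120) + 515.3] = ∠[-13885 + j598.8] = 177.53°
∠T(j120) = −177.53° = -177.53°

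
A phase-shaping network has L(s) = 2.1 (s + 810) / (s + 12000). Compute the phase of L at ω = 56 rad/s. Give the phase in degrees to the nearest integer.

∠(j56 + 810) = arctan(56/810) = 3.95°
∠(j56 + 12000) = arctan(56/12000) = 0.27°
∠L(j56) = 3.95° − 0.27° = 3.69°

4 deg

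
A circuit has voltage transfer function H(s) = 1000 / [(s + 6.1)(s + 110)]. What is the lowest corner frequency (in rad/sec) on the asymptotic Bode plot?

6.1 rad/sec

Break frequencies occur at each pole and zero magnitude: 6.1 rad/sec, 110 rad/sec.
The lowest is 6.1 rad/sec.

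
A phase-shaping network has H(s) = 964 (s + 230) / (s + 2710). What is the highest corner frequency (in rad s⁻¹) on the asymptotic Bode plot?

Break frequencies occur at each pole and zero magnitude: 230 rad s⁻¹, 2710 rad s⁻¹.
The highest is 2710 rad s⁻¹.

2710 rad s⁻¹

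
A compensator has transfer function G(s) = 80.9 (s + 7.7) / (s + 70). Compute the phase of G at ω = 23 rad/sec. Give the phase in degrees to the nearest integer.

∠(j23 + 7.7) = arctan(23/7.7) = 71.49°
∠(j23 + 70) = arctan(23/70) = 18.19°
∠G(j23) = 71.49° − 18.19° = 53.30°

53°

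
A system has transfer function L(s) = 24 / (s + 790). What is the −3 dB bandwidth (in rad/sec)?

For a single-pole low-pass, the −3 dB point is at the pole: ω = 790 rad/sec.

790 rad/sec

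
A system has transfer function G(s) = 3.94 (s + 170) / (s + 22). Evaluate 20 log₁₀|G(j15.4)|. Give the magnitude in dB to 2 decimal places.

27.97 dB

|j15.4 + 170| = √(15.4² + 170²) = 170.7
|j15.4 + 22| = √(15.4² + 22²) = 26.85
|G(j15.4)| = 3.94 × 170.7 / 26.85 = 25.044
20 log₁₀(25.044) = 27.974 dB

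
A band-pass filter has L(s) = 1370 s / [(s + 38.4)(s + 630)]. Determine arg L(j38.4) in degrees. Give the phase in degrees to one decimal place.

41.5 deg

∠(j38.4) = 90.00°
∠(j38.4 + 38.4) = arctan(38.4/38.4) = 45.00°
∠(j38.4 + 630) = arctan(38.4/630) = 3.49°
∠L(j38.4) = 90.00° − (45.00° + 3.49°) = 41.51°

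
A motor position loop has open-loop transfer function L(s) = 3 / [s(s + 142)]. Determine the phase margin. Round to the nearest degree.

Gain crossover: |L(jω)| = 1 at ω ≈ 0.0211 rad/s.
∠L(j0.0211) = −90° − arctan(0.0211/142) ≈ -90.01°
PM = 180° + (-90.01°) = 89.99°

90°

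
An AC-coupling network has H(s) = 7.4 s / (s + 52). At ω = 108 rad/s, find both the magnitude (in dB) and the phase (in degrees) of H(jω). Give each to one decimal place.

|j108| = 108
|j108 + 52| = √(108² + 52²) = 119.9
|H(j108)| = 7.4 × 108 / 119.9 = 6.6674
20 log₁₀(6.6674) = 16.48 dB
∠(j108) = 90.00°
∠(j108 + 52) = arctan(108/52) = 64.29°
∠H(j108) = 90.00° − 64.29° = 25.71°

|H| = 16.5 dB, ∠H = 25.7°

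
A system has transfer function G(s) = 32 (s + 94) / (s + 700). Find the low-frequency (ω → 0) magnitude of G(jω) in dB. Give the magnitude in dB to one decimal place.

G(0) = 32 × 94 / 700 = 4.2971
20 log₁₀(4.2971) = 12.66 dB

12.7 dB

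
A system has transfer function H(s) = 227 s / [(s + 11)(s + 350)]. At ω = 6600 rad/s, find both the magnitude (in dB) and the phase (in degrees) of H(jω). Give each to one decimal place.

|j6600| = 6600
|j6600 + 11| = √(6600² + 11²) = 6600
|j6600 + 350| = √(6600² + 350²) = 6609
|H(j6600)| = 227 × 6600 / (6600 × 6609) = 0.034346
20 log₁₀(0.034346) = -29.28 dB
∠(j6600) = 90.00°
∠(j6600 + 11) = arctan(6600/11) = 89.90°
∠(j6600 + 350) = arctan(6600/350) = 86.96°
∠H(j6600) = 90.00° − (89.90° + 86.96°) = -86.87°

|H| = -29.3 dB, ∠H = -86.9°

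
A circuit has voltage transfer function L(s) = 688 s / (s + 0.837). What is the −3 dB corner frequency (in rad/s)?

0.837 rad/s

For a single-pole high-pass, the −3 dB point is at the pole: ω = 0.837 rad/s.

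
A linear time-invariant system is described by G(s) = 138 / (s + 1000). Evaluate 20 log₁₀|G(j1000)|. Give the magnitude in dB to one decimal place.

|j1000 + 1000| = √(1000² + 1000²) = 1414
|G(j1000)| = 138 / 1414 = 0.097581
20 log₁₀(0.097581) = -20.21 dB

-20.2 dB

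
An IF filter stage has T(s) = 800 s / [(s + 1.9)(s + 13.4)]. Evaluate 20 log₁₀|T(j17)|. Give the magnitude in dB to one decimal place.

|j17| = 17
|j17 + 1.9| = √(17² + 1.9²) = 17.11
|j17 + 13.4| = √(17² + 13.4²) = 21.65
|T(j17)| = 800 × 17 / (17.11 × 21.65) = 36.729
20 log₁₀(36.729) = 31.30 dB

31.3 dB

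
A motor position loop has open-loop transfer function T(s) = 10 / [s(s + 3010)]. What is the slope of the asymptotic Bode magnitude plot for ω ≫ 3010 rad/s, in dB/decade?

-40 dB/decade

With 0 zeros and 2 poles, the high-frequency asymptotic slope is 20 × (0 − 2) = -40 dB/decade.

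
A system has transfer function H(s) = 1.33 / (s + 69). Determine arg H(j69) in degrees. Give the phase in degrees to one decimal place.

∠(j69 + 69) = arctan(69/69) = 45.00°
∠H(j69) = −45.00° = -45.00°

-45.0°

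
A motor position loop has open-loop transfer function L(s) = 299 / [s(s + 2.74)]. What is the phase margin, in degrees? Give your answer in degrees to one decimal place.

9.1°

Gain crossover: |L(jω)| = 1 at ω ≈ 17.2 rad s⁻¹.
∠L(j17.2) = −90° − arctan(17.2/2.74) ≈ -170.94°
PM = 180° + (-170.94°) = 9.06°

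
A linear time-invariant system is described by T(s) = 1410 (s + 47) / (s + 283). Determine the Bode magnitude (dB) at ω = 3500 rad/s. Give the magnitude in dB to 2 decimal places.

|j3500 + 47| = √(3500² + 47²) = 3500
|j3500 + 283| = √(3500² + 283²) = 3511
|T(j3500)| = 1410 × 3500 / 3511 = 1405.5
20 log₁₀(1405.5) = 62.957 dB

62.96 dB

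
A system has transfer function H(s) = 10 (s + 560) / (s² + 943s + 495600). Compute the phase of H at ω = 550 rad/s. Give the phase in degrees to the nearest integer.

∠(j550 + 560) = arctan(550/560) = 44.48°
∠[(j550)² + 943(j550) + 495600] = ∠[1.931e+05 + j5.1865e+05] = 69.58°
∠H(j550) = 44.48° − 69.58° = -25.10°

-25°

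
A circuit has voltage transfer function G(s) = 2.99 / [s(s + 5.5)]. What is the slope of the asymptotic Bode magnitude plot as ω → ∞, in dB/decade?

With 0 zeros and 2 poles, the high-frequency asymptotic slope is 20 × (0 − 2) = -40 dB/decade.

-40 dB/decade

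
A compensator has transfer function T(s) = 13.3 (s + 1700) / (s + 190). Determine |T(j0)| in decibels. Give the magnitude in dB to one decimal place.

T(0) = 13.3 × 1700 / 190 = 119
20 log₁₀(119) = 41.51 dB

41.5 dB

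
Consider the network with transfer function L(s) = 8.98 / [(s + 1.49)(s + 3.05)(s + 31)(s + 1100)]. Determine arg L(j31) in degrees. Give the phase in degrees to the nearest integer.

∠(j31 + 1.49) = arctan(31/1.49) = 87.25°
∠(j31 + 3.05) = arctan(31/3.05) = 84.38°
∠(j31 + 31) = arctan(31/31) = 45.00°
∠(j31 + 1100) = arctan(31/1100) = 1.61°
∠L(j31) = − (87.25° + 84.38° + 45.00° + 1.61°) = -218.24°

-218 deg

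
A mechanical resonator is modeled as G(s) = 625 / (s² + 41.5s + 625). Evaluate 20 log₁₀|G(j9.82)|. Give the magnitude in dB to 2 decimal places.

|(j9.82)² + 41.5(j9.82) + 625| = |528.57 + j407.53| = 667.4
|G(j9.82)| = 625 / 667.4 = 0.93643
20 log₁₀(0.93643) = -0.571 dB

-0.57 dB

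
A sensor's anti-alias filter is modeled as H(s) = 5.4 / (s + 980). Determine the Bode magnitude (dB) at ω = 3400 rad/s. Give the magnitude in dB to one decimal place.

|j3400 + 980| = √(3400² + 980²) = 3538
|H(j3400)| = 5.4 / 3538 = 0.0015261
20 log₁₀(0.0015261) = -56.33 dB

-56.3 dB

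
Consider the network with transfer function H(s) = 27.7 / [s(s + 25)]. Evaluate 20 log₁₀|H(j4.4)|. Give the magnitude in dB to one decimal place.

|j4.4 + 25| = √(4.4² + 25²) = 25.38
|j4.4| = 4.4
|H(j4.4)| = 27.7 / (25.38 × 4.4) = 0.24801
20 log₁₀(0.24801) = -12.11 dB

-12.1 dB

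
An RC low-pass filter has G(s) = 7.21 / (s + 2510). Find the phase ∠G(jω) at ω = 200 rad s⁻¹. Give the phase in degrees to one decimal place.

∠(j200 + 2510) = arctan(200/2510) = 4.56°
∠G(j200) = −4.56° = -4.56°

-4.6 deg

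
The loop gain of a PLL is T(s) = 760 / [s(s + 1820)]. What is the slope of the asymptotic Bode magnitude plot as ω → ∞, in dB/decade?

With 0 zeros and 2 poles, the high-frequency asymptotic slope is 20 × (0 − 2) = -40 dB/decade.

-40 dB/decade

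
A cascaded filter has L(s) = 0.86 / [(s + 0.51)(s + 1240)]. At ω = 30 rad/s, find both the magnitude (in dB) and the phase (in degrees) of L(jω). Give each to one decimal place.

|j30 + 0.51| = √(30² + 0.51²) = 30
|j30 + 1240| = √(30² + 1240²) = 1240
|L(j30)| = 0.86 / (30 × 1240) = 2.3108e-05
20 log₁₀(2.3108e-05) = -92.72 dB
∠(j30 + 0.51) = arctan(30/0.51) = 89.03°
∠(j30 + 1240) = arctan(30/1240) = 1.39°
∠L(j30) = − (89.03° + 1.39°) = -90.41°

|L| = -92.7 dB, ∠L = -90.4°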